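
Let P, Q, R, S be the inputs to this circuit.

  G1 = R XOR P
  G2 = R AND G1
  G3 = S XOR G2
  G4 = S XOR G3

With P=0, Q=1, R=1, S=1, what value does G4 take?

G1 = 1 XOR 0 = 1
G2 = 1 AND 1 = 1
G3 = 1 XOR 1 = 0
G4 = 1 XOR 0 = 1

1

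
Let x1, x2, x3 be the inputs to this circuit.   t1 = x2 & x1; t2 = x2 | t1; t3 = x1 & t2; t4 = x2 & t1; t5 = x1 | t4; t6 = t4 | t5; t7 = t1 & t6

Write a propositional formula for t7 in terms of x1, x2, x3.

t1 = x2 & x1
t4 = x2 & t1 = x2 & (x2 & x1)
t5 = x1 | t4 = x1 | (x2 & (x2 & x1))
t6 = t4 | t5 = (x2 & (x2 & x1)) | (x1 | (x2 & (x2 & x1)))
t7 = t1 & t6 = (x2 & x1) & ((x2 & (x2 & x1)) | (x1 | (x2 & (x2 & x1))))

(x2 & x1) & ((x2 & (x2 & x1)) | (x1 | (x2 & (x2 & x1))))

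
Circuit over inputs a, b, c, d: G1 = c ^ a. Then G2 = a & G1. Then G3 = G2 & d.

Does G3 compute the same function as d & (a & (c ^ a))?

G1 = c ^ a
G2 = a & G1 = a & (c ^ a)
G3 = G2 & d = (a & (c ^ a)) & d
At a=0, b=0, c=0, d=0: circuit gives 0, formula gives 0.
At a=1, b=0, c=0, d=1: circuit gives 1, formula gives 1.
Agrees on all 16 inputs.

Yes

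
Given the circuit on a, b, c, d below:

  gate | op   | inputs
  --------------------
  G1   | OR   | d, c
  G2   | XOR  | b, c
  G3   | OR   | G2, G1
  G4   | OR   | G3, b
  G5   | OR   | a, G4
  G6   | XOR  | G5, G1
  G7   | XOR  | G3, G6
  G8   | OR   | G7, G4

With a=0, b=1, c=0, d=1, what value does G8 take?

G1 = 1 OR 0 = 1
G2 = 1 XOR 0 = 1
G3 = 1 OR 1 = 1
G4 = 1 OR 1 = 1
G5 = 0 OR 1 = 1
G6 = 1 XOR 1 = 0
G7 = 1 XOR 0 = 1
G8 = 1 OR 1 = 1

1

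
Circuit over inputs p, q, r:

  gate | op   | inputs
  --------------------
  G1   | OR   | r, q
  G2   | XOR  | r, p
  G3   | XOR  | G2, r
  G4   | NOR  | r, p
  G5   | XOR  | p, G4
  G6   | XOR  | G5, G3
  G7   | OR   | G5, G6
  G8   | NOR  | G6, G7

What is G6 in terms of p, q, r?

(p XOR (r NOR p)) XOR ((r XOR p) XOR r)

G2 = r XOR p
G3 = G2 XOR r = (r XOR p) XOR r
G4 = r NOR p
G5 = p XOR G4 = p XOR (r NOR p)
G6 = G5 XOR G3 = (p XOR (r NOR p)) XOR ((r XOR p) XOR r)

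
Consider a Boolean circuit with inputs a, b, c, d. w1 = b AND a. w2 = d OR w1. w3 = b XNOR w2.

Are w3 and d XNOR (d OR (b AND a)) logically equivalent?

w1 = b AND a
w2 = d OR w1 = d OR (b AND a)
w3 = b XNOR w2 = b XNOR (d OR (b AND a))
At a=0, b=0, c=0, d=1: circuit gives 0, formula gives 1.

No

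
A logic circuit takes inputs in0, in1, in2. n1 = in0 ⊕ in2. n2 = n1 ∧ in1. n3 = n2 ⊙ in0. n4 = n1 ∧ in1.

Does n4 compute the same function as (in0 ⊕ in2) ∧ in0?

n1 = in0 ⊕ in2
n4 = n1 ∧ in1 = (in0 ⊕ in2) ∧ in1
At in0=0, in1=1, in2=1: circuit gives 1, formula gives 0.

No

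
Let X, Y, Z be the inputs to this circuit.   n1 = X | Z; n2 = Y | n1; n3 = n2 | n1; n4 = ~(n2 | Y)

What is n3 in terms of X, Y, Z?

n1 = X | Z
n2 = Y | n1 = Y | (X | Z)
n3 = n2 | n1 = (Y | (X | Z)) | (X | Z)

(Y | (X | Z)) | (X | Z)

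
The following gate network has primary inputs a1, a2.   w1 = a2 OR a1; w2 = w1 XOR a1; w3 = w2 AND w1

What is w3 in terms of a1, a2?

((a2 OR a1) XOR a1) AND (a2 OR a1)

w1 = a2 OR a1
w2 = w1 XOR a1 = (a2 OR a1) XOR a1
w3 = w2 AND w1 = ((a2 OR a1) XOR a1) AND (a2 OR a1)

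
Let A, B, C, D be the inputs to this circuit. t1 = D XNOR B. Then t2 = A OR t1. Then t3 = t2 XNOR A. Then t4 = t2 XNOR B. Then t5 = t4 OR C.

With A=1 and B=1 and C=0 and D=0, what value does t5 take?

1

t1 = 0 XNOR 1 = 0
t2 = 1 OR 0 = 1
t4 = 1 XNOR 1 = 1
t5 = 1 OR 0 = 1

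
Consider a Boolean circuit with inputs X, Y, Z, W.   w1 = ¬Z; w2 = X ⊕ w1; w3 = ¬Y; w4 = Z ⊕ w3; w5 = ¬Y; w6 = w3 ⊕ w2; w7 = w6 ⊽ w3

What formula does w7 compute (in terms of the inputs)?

(¬Y ⊕ (X ⊕ ¬Z)) ⊽ ¬Y

w1 = ¬Z
w2 = X ⊕ w1 = X ⊕ ¬Z
w3 = ¬Y
w6 = w3 ⊕ w2 = ¬Y ⊕ (X ⊕ ¬Z)
w7 = w6 ⊽ w3 = (¬Y ⊕ (X ⊕ ¬Z)) ⊽ ¬Y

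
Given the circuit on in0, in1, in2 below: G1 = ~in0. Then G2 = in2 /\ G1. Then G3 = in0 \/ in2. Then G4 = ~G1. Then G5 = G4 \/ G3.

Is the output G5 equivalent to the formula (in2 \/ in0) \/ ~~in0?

G1 = ~in0
G3 = in0 \/ in2
G4 = ~G1 = ~~in0
G5 = G4 \/ G3 = ~~in0 \/ (in0 \/ in2)
At in0=0, in1=0, in2=0: circuit gives 0, formula gives 0.
At in0=0, in1=0, in2=1: circuit gives 1, formula gives 1.
Agrees on all 8 inputs.

Yes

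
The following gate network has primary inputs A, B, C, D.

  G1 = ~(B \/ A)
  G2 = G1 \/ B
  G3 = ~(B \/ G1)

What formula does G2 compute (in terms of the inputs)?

(~(B \/ A)) \/ B

G1 = ~(B \/ A)
G2 = G1 \/ B = (~(B \/ A)) \/ B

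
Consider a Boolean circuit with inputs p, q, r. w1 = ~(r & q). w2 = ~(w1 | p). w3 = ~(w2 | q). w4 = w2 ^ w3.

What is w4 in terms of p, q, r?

(~((~(r & q)) | p)) ^ (~((~((~(r & q)) | p)) | q))

w1 = ~(r & q)
w2 = ~(w1 | p) = ~((~(r & q)) | p)
w3 = ~(w2 | q) = ~((~((~(r & q)) | p)) | q)
w4 = w2 ^ w3 = (~((~(r & q)) | p)) ^ (~((~((~(r & q)) | p)) | q))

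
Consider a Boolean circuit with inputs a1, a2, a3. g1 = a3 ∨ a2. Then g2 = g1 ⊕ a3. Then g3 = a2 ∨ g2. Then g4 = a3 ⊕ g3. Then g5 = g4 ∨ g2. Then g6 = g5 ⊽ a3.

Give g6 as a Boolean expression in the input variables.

((a3 ⊕ (a2 ∨ ((a3 ∨ a2) ⊕ a3))) ∨ ((a3 ∨ a2) ⊕ a3)) ⊽ a3

g1 = a3 ∨ a2
g2 = g1 ⊕ a3 = (a3 ∨ a2) ⊕ a3
g3 = a2 ∨ g2 = a2 ∨ ((a3 ∨ a2) ⊕ a3)
g4 = a3 ⊕ g3 = a3 ⊕ (a2 ∨ ((a3 ∨ a2) ⊕ a3))
g5 = g4 ∨ g2 = (a3 ⊕ (a2 ∨ ((a3 ∨ a2) ⊕ a3))) ∨ ((a3 ∨ a2) ⊕ a3)
g6 = g5 ⊽ a3 = ((a3 ⊕ (a2 ∨ ((a3 ∨ a2) ⊕ a3))) ∨ ((a3 ∨ a2) ⊕ a3)) ⊽ a3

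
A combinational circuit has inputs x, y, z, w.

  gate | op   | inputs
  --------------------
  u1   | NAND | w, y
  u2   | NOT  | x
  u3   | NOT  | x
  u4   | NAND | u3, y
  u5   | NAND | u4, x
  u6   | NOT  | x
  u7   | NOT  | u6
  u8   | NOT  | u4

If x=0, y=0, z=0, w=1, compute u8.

u3 = NOT 0 = 1
u4 = 1 NAND 0 = 1
u8 = NOT 1 = 0

0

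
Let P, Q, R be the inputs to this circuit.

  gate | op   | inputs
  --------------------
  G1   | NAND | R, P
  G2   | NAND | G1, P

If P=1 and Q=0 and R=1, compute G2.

1

G1 = 1 NAND 1 = 0
G2 = 0 NAND 1 = 1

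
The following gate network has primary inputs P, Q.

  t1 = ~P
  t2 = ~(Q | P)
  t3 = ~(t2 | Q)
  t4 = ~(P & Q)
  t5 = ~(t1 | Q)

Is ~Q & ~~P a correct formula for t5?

t1 = ~P
t5 = ~(t1 | Q) = ~(~P | Q)
At P=0, Q=0: circuit gives 0, formula gives 0.
At P=1, Q=0: circuit gives 1, formula gives 1.
Agrees on all 4 inputs.

Yes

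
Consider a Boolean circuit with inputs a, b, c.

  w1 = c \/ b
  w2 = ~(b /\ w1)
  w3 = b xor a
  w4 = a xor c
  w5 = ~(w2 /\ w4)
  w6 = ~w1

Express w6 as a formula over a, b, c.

w1 = c \/ b
w6 = ~w1 = ~(c \/ b)

~(c \/ b)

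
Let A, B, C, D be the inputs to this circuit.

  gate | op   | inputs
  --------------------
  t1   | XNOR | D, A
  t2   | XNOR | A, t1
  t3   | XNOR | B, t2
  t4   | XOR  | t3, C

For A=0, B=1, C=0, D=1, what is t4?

1

t1 = 1 XNOR 0 = 0
t2 = 0 XNOR 0 = 1
t3 = 1 XNOR 1 = 1
t4 = 1 XOR 0 = 1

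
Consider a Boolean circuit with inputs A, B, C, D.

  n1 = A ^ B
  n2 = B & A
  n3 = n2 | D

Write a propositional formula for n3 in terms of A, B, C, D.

n2 = B & A
n3 = n2 | D = (B & A) | D

(B & A) | D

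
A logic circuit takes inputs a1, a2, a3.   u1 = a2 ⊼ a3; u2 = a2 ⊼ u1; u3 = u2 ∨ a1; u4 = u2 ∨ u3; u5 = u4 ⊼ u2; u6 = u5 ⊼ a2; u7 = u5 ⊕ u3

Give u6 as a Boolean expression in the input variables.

u1 = a2 ⊼ a3
u2 = a2 ⊼ u1 = a2 ⊼ (a2 ⊼ a3)
u3 = u2 ∨ a1 = (a2 ⊼ (a2 ⊼ a3)) ∨ a1
u4 = u2 ∨ u3 = (a2 ⊼ (a2 ⊼ a3)) ∨ ((a2 ⊼ (a2 ⊼ a3)) ∨ a1)
u5 = u4 ⊼ u2 = ((a2 ⊼ (a2 ⊼ a3)) ∨ ((a2 ⊼ (a2 ⊼ a3)) ∨ a1)) ⊼ (a2 ⊼ (a2 ⊼ a3))
u6 = u5 ⊼ a2 = (((a2 ⊼ (a2 ⊼ a3)) ∨ ((a2 ⊼ (a2 ⊼ a3)) ∨ a1)) ⊼ (a2 ⊼ (a2 ⊼ a3))) ⊼ a2

(((a2 ⊼ (a2 ⊼ a3)) ∨ ((a2 ⊼ (a2 ⊼ a3)) ∨ a1)) ⊼ (a2 ⊼ (a2 ⊼ a3))) ⊼ a2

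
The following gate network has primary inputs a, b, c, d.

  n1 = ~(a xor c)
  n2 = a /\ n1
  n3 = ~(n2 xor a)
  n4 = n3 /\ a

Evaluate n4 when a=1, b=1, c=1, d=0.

n1 = ~(1 xor 1) = 1
n2 = 1 /\ 1 = 1
n3 = ~(1 xor 1) = 1
n4 = 1 /\ 1 = 1

1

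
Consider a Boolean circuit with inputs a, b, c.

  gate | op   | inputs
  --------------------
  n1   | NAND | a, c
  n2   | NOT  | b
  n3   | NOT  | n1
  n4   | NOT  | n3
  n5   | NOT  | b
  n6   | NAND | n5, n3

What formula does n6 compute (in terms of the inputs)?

NOT b NAND NOT (a NAND c)

n1 = a NAND c
n3 = NOT n1 = NOT (a NAND c)
n5 = NOT b
n6 = n5 NAND n3 = NOT b NAND NOT (a NAND c)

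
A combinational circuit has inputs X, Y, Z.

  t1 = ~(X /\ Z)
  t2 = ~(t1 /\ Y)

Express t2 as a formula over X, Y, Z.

~((~(X /\ Z)) /\ Y)

t1 = ~(X /\ Z)
t2 = ~(t1 /\ Y) = ~((~(X /\ Z)) /\ Y)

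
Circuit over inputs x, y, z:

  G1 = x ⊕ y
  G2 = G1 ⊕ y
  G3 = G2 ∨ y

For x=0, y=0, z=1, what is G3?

G1 = 0 ⊕ 0 = 0
G2 = 0 ⊕ 0 = 0
G3 = 0 ∨ 0 = 0

0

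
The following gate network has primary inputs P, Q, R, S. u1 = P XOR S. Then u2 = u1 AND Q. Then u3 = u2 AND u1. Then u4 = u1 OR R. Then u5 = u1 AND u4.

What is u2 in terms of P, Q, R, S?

(P XOR S) AND Q

u1 = P XOR S
u2 = u1 AND Q = (P XOR S) AND Q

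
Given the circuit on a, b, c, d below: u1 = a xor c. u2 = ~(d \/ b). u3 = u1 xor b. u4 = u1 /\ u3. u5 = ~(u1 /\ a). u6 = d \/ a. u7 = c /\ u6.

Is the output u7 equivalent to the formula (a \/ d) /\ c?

Yes

u6 = d \/ a
u7 = c /\ u6 = c /\ (d \/ a)
At a=0, b=0, c=0, d=0: circuit gives 0, formula gives 0.
At a=0, b=0, c=1, d=1: circuit gives 1, formula gives 1.
Agrees on all 16 inputs.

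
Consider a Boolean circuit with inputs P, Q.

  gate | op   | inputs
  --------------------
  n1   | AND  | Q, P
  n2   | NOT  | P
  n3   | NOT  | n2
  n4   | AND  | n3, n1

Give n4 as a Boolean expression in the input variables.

n1 = Q AND P
n2 = NOT P
n3 = NOT n2 = NOT NOT P
n4 = n3 AND n1 = NOT NOT P AND (Q AND P)

NOT NOT P AND (Q AND P)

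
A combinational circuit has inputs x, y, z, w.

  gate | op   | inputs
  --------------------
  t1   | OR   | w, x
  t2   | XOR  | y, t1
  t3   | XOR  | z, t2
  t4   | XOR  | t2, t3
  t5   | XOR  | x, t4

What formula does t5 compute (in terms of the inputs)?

x XOR ((y XOR (w OR x)) XOR (z XOR (y XOR (w OR x))))

t1 = w OR x
t2 = y XOR t1 = y XOR (w OR x)
t3 = z XOR t2 = z XOR (y XOR (w OR x))
t4 = t2 XOR t3 = (y XOR (w OR x)) XOR (z XOR (y XOR (w OR x)))
t5 = x XOR t4 = x XOR ((y XOR (w OR x)) XOR (z XOR (y XOR (w OR x))))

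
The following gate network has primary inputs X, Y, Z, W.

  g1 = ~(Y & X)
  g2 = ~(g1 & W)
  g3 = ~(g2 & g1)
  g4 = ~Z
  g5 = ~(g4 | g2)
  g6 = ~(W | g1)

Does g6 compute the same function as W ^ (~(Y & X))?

No

g1 = ~(Y & X)
g6 = ~(W | g1) = ~(W | (~(Y & X)))
At X=0, Y=0, Z=0, W=0: circuit gives 0, formula gives 1.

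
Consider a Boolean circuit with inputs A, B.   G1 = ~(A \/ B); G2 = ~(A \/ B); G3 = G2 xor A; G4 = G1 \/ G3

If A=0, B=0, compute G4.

1

G1 = ~(0 \/ 0) = 1
G2 = ~(0 \/ 0) = 1
G3 = 1 xor 0 = 1
G4 = 1 \/ 1 = 1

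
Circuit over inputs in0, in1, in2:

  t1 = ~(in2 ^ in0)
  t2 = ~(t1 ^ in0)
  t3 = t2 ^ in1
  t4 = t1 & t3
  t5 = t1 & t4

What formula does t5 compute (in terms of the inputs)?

t1 = ~(in2 ^ in0)
t2 = ~(t1 ^ in0) = ~((~(in2 ^ in0)) ^ in0)
t3 = t2 ^ in1 = (~((~(in2 ^ in0)) ^ in0)) ^ in1
t4 = t1 & t3 = (~(in2 ^ in0)) & ((~((~(in2 ^ in0)) ^ in0)) ^ in1)
t5 = t1 & t4 = (~(in2 ^ in0)) & ((~(in2 ^ in0)) & ((~((~(in2 ^ in0)) ^ in0)) ^ in1))

(~(in2 ^ in0)) & ((~(in2 ^ in0)) & ((~((~(in2 ^ in0)) ^ in0)) ^ in1))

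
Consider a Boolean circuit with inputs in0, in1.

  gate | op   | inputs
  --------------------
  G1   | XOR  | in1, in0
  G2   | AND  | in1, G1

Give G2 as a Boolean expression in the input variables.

G1 = in1 XOR in0
G2 = in1 AND G1 = in1 AND (in1 XOR in0)

in1 AND (in1 XOR in0)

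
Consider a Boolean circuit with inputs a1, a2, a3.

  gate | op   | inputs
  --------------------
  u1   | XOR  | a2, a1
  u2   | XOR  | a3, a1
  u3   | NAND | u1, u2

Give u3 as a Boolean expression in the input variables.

u1 = a2 XOR a1
u2 = a3 XOR a1
u3 = u1 NAND u2 = (a2 XOR a1) NAND (a3 XOR a1)

(a2 XOR a1) NAND (a3 XOR a1)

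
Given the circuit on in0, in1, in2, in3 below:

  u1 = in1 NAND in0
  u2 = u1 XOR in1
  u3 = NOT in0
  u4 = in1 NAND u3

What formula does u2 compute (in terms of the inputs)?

(in1 NAND in0) XOR in1

u1 = in1 NAND in0
u2 = u1 XOR in1 = (in1 NAND in0) XOR in1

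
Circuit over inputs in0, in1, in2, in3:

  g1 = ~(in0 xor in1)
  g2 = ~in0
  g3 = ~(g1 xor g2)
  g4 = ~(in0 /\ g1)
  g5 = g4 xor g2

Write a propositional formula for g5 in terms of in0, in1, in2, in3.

(~(in0 /\ (~(in0 xor in1)))) xor ~in0

g1 = ~(in0 xor in1)
g2 = ~in0
g4 = ~(in0 /\ g1) = ~(in0 /\ (~(in0 xor in1)))
g5 = g4 xor g2 = (~(in0 /\ (~(in0 xor in1)))) xor ~in0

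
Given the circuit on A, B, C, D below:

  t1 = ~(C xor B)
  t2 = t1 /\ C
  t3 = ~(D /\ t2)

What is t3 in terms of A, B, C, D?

t1 = ~(C xor B)
t2 = t1 /\ C = (~(C xor B)) /\ C
t3 = ~(D /\ t2) = ~(D /\ ((~(C xor B)) /\ C))

~(D /\ ((~(C xor B)) /\ C))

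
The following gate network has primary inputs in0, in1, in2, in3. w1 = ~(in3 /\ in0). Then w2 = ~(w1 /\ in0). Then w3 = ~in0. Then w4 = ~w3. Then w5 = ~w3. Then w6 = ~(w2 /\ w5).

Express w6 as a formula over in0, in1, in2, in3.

~((~((~(in3 /\ in0)) /\ in0)) /\ ~~in0)

w1 = ~(in3 /\ in0)
w2 = ~(w1 /\ in0) = ~((~(in3 /\ in0)) /\ in0)
w3 = ~in0
w5 = ~w3 = ~~in0
w6 = ~(w2 /\ w5) = ~((~((~(in3 /\ in0)) /\ in0)) /\ ~~in0)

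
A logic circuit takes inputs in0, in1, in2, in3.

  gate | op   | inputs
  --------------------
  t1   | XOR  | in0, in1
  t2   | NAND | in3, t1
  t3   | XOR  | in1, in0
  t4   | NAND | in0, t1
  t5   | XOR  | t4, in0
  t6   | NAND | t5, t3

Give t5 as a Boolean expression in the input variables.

t1 = in0 XOR in1
t4 = in0 NAND t1 = in0 NAND (in0 XOR in1)
t5 = t4 XOR in0 = (in0 NAND (in0 XOR in1)) XOR in0

(in0 NAND (in0 XOR in1)) XOR in0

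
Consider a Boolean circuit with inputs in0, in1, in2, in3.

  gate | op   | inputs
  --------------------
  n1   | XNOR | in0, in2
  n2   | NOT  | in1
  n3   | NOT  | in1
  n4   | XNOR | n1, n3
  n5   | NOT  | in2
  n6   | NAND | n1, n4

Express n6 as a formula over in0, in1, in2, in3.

n1 = in0 XNOR in2
n3 = NOT in1
n4 = n1 XNOR n3 = (in0 XNOR in2) XNOR NOT in1
n6 = n1 NAND n4 = (in0 XNOR in2) NAND ((in0 XNOR in2) XNOR NOT in1)

(in0 XNOR in2) NAND ((in0 XNOR in2) XNOR NOT in1)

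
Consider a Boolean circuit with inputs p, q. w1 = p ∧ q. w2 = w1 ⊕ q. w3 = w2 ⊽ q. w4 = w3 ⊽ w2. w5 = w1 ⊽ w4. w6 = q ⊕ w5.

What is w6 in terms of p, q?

w1 = p ∧ q
w2 = w1 ⊕ q = (p ∧ q) ⊕ q
w3 = w2 ⊽ q = ((p ∧ q) ⊕ q) ⊽ q
w4 = w3 ⊽ w2 = (((p ∧ q) ⊕ q) ⊽ q) ⊽ ((p ∧ q) ⊕ q)
w5 = w1 ⊽ w4 = (p ∧ q) ⊽ ((((p ∧ q) ⊕ q) ⊽ q) ⊽ ((p ∧ q) ⊕ q))
w6 = q ⊕ w5 = q ⊕ ((p ∧ q) ⊽ ((((p ∧ q) ⊕ q) ⊽ q) ⊽ ((p ∧ q) ⊕ q)))

q ⊕ ((p ∧ q) ⊽ ((((p ∧ q) ⊕ q) ⊽ q) ⊽ ((p ∧ q) ⊕ q)))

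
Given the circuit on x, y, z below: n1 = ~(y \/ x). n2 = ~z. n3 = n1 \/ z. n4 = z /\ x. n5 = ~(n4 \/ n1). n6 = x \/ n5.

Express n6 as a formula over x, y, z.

x \/ (~((z /\ x) \/ (~(y \/ x))))

n1 = ~(y \/ x)
n4 = z /\ x
n5 = ~(n4 \/ n1) = ~((z /\ x) \/ (~(y \/ x)))
n6 = x \/ n5 = x \/ (~((z /\ x) \/ (~(y \/ x))))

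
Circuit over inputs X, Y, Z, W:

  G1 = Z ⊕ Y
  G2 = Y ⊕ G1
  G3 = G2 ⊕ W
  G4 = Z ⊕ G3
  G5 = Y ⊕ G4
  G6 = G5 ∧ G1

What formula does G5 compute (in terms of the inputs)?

Y ⊕ (Z ⊕ ((Y ⊕ (Z ⊕ Y)) ⊕ W))

G1 = Z ⊕ Y
G2 = Y ⊕ G1 = Y ⊕ (Z ⊕ Y)
G3 = G2 ⊕ W = (Y ⊕ (Z ⊕ Y)) ⊕ W
G4 = Z ⊕ G3 = Z ⊕ ((Y ⊕ (Z ⊕ Y)) ⊕ W)
G5 = Y ⊕ G4 = Y ⊕ (Z ⊕ ((Y ⊕ (Z ⊕ Y)) ⊕ W))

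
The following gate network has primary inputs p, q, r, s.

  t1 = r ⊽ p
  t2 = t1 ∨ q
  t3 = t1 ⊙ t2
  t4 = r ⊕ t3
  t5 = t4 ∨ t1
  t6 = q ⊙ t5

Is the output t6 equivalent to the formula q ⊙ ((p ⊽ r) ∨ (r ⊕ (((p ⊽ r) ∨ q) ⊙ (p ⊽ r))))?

t1 = r ⊽ p
t2 = t1 ∨ q = (r ⊽ p) ∨ q
t3 = t1 ⊙ t2 = (r ⊽ p) ⊙ ((r ⊽ p) ∨ q)
t4 = r ⊕ t3 = r ⊕ ((r ⊽ p) ⊙ ((r ⊽ p) ∨ q))
t5 = t4 ∨ t1 = (r ⊕ ((r ⊽ p) ⊙ ((r ⊽ p) ∨ q))) ∨ (r ⊽ p)
t6 = q ⊙ t5 = q ⊙ ((r ⊕ ((r ⊽ p) ⊙ ((r ⊽ p) ∨ q))) ∨ (r ⊽ p))
At p=0, q=0, r=0, s=0: circuit gives 0, formula gives 0.
At p=0, q=0, r=1, s=0: circuit gives 1, formula gives 1.
Agrees on all 16 inputs.

Yes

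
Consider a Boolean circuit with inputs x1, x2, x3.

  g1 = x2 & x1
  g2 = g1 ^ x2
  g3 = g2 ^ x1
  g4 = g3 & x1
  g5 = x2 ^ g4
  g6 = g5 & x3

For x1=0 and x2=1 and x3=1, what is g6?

g1 = 1 & 0 = 0
g2 = 0 ^ 1 = 1
g3 = 1 ^ 0 = 1
g4 = 1 & 0 = 0
g5 = 1 ^ 0 = 1
g6 = 1 & 1 = 1

1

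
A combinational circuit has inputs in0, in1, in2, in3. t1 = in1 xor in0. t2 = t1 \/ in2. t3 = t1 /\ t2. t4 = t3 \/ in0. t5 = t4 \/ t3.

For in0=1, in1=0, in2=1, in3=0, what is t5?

1

t1 = 0 xor 1 = 1
t2 = 1 \/ 1 = 1
t3 = 1 /\ 1 = 1
t4 = 1 \/ 1 = 1
t5 = 1 \/ 1 = 1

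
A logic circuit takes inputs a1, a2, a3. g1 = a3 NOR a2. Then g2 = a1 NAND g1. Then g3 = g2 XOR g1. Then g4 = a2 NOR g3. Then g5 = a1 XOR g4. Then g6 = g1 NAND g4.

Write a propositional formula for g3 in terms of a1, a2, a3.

(a1 NAND (a3 NOR a2)) XOR (a3 NOR a2)

g1 = a3 NOR a2
g2 = a1 NAND g1 = a1 NAND (a3 NOR a2)
g3 = g2 XOR g1 = (a1 NAND (a3 NOR a2)) XOR (a3 NOR a2)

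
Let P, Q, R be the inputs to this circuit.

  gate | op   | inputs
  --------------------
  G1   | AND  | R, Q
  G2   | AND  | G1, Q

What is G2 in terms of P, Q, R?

(R AND Q) AND Q

G1 = R AND Q
G2 = G1 AND Q = (R AND Q) AND Q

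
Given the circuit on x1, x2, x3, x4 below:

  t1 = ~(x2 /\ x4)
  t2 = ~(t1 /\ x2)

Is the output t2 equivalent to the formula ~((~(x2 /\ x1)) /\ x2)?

t1 = ~(x2 /\ x4)
t2 = ~(t1 /\ x2) = ~((~(x2 /\ x4)) /\ x2)
At x1=0, x2=1, x3=0, x4=1: circuit gives 1, formula gives 0.

No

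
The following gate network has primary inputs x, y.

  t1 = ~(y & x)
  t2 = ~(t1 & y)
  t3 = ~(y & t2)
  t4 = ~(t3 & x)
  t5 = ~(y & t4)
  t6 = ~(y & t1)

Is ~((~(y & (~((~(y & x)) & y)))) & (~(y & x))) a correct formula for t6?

t1 = ~(y & x)
t6 = ~(y & t1) = ~(y & (~(y & x)))
At x=0, y=0: circuit gives 1, formula gives 0.

No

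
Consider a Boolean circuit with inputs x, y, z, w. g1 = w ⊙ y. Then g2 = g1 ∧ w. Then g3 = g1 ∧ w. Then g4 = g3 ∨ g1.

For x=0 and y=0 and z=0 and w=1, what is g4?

0

g1 = 1 ⊙ 0 = 0
g3 = 0 ∧ 1 = 0
g4 = 0 ∨ 0 = 0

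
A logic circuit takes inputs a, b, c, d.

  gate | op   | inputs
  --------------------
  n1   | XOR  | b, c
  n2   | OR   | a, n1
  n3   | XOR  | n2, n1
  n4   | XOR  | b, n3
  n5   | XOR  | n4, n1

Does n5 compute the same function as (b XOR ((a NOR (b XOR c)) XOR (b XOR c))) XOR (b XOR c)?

n1 = b XOR c
n2 = a OR n1 = a OR (b XOR c)
n3 = n2 XOR n1 = (a OR (b XOR c)) XOR (b XOR c)
n4 = b XOR n3 = b XOR ((a OR (b XOR c)) XOR (b XOR c))
n5 = n4 XOR n1 = (b XOR ((a OR (b XOR c)) XOR (b XOR c))) XOR (b XOR c)
At a=0, b=0, c=0, d=0: circuit gives 0, formula gives 1.

No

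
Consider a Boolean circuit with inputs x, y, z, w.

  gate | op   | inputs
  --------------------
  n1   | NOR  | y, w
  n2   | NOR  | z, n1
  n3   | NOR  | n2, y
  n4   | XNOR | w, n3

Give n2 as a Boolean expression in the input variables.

n1 = y NOR w
n2 = z NOR n1 = z NOR (y NOR w)

z NOR (y NOR w)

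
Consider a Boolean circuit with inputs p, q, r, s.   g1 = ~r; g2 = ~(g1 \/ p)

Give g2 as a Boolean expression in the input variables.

g1 = ~r
g2 = ~(g1 \/ p) = ~(~r \/ p)

~(~r \/ p)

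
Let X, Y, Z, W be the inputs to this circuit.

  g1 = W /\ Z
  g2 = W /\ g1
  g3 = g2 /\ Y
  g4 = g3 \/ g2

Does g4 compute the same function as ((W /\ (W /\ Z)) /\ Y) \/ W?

No

g1 = W /\ Z
g2 = W /\ g1 = W /\ (W /\ Z)
g3 = g2 /\ Y = (W /\ (W /\ Z)) /\ Y
g4 = g3 \/ g2 = ((W /\ (W /\ Z)) /\ Y) \/ (W /\ (W /\ Z))
At X=0, Y=0, Z=0, W=1: circuit gives 0, formula gives 1.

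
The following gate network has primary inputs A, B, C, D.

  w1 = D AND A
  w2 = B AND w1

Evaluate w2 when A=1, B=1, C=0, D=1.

1

w1 = 1 AND 1 = 1
w2 = 1 AND 1 = 1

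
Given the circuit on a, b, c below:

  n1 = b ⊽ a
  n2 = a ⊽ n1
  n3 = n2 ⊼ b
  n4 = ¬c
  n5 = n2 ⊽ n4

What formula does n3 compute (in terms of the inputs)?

(a ⊽ (b ⊽ a)) ⊼ b

n1 = b ⊽ a
n2 = a ⊽ n1 = a ⊽ (b ⊽ a)
n3 = n2 ⊼ b = (a ⊽ (b ⊽ a)) ⊼ b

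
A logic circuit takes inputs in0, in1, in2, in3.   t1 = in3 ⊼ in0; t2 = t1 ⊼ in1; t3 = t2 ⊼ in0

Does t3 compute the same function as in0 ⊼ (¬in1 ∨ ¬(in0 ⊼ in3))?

Yes

t1 = in3 ⊼ in0
t2 = t1 ⊼ in1 = (in3 ⊼ in0) ⊼ in1
t3 = t2 ⊼ in0 = ((in3 ⊼ in0) ⊼ in1) ⊼ in0
At in0=1, in1=0, in2=0, in3=0: circuit gives 0, formula gives 0.
At in0=0, in1=0, in2=0, in3=0: circuit gives 1, formula gives 1.
Agrees on all 16 inputs.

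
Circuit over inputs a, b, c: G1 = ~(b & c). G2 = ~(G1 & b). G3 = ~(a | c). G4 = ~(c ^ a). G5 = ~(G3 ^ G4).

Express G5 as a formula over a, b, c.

~((~(a | c)) ^ (~(c ^ a)))

G3 = ~(a | c)
G4 = ~(c ^ a)
G5 = ~(G3 ^ G4) = ~((~(a | c)) ^ (~(c ^ a)))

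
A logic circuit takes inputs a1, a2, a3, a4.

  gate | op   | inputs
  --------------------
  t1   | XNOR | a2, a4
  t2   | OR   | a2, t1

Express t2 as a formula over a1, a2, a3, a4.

a2 OR (a2 XNOR a4)

t1 = a2 XNOR a4
t2 = a2 OR t1 = a2 OR (a2 XNOR a4)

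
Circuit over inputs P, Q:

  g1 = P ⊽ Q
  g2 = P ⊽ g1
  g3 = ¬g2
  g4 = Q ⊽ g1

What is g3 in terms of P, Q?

¬(P ⊽ (P ⊽ Q))

g1 = P ⊽ Q
g2 = P ⊽ g1 = P ⊽ (P ⊽ Q)
g3 = ¬g2 = ¬(P ⊽ (P ⊽ Q))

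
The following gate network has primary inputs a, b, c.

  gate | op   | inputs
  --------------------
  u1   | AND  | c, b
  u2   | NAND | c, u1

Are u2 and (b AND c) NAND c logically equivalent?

Yes

u1 = c AND b
u2 = c NAND u1 = c NAND (c AND b)
At a=0, b=1, c=1: circuit gives 0, formula gives 0.
At a=0, b=0, c=0: circuit gives 1, formula gives 1.
Agrees on all 8 inputs.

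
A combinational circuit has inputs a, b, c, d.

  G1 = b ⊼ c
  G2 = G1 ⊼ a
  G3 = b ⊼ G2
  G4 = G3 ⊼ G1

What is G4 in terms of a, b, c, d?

(b ⊼ ((b ⊼ c) ⊼ a)) ⊼ (b ⊼ c)

G1 = b ⊼ c
G2 = G1 ⊼ a = (b ⊼ c) ⊼ a
G3 = b ⊼ G2 = b ⊼ ((b ⊼ c) ⊼ a)
G4 = G3 ⊼ G1 = (b ⊼ ((b ⊼ c) ⊼ a)) ⊼ (b ⊼ c)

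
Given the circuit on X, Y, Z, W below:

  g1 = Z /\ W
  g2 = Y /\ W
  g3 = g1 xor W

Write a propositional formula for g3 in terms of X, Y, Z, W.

(Z /\ W) xor W

g1 = Z /\ W
g3 = g1 xor W = (Z /\ W) xor W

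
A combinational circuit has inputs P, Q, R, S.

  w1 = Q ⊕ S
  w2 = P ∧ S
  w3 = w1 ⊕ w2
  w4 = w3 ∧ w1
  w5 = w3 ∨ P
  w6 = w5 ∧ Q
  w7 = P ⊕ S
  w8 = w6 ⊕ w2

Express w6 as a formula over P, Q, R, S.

w1 = Q ⊕ S
w2 = P ∧ S
w3 = w1 ⊕ w2 = (Q ⊕ S) ⊕ (P ∧ S)
w5 = w3 ∨ P = ((Q ⊕ S) ⊕ (P ∧ S)) ∨ P
w6 = w5 ∧ Q = (((Q ⊕ S) ⊕ (P ∧ S)) ∨ P) ∧ Q

(((Q ⊕ S) ⊕ (P ∧ S)) ∨ P) ∧ Q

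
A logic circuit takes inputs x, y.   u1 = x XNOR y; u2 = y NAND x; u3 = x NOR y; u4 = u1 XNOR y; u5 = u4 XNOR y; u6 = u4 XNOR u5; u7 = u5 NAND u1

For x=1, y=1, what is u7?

u1 = 1 XNOR 1 = 1
u4 = 1 XNOR 1 = 1
u5 = 1 XNOR 1 = 1
u7 = 1 NAND 1 = 0

0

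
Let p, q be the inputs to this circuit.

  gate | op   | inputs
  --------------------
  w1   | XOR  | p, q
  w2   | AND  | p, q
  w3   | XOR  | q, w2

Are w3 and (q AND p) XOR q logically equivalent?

w2 = p AND q
w3 = q XOR w2 = q XOR (p AND q)
At p=0, q=0: circuit gives 0, formula gives 0.
At p=0, q=1: circuit gives 1, formula gives 1.
Agrees on all 4 inputs.

Yes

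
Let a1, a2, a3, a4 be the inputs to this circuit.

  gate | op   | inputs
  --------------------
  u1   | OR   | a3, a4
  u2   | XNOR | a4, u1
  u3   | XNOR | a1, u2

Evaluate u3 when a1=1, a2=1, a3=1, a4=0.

u1 = 1 OR 0 = 1
u2 = 0 XNOR 1 = 0
u3 = 1 XNOR 0 = 0

0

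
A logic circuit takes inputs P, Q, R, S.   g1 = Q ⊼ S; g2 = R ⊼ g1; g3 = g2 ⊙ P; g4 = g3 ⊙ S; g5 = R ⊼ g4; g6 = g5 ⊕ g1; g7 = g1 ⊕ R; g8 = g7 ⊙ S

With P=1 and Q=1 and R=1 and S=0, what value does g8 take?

g1 = 1 ⊼ 0 = 1
g7 = 1 ⊕ 1 = 0
g8 = 0 ⊙ 0 = 1

1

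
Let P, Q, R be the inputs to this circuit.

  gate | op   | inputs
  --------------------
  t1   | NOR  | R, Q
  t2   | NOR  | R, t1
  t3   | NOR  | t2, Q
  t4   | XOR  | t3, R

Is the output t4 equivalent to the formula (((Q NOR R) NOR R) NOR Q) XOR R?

Yes

t1 = R NOR Q
t2 = R NOR t1 = R NOR (R NOR Q)
t3 = t2 NOR Q = (R NOR (R NOR Q)) NOR Q
t4 = t3 XOR R = ((R NOR (R NOR Q)) NOR Q) XOR R
At P=0, Q=0, R=1: circuit gives 0, formula gives 0.
At P=0, Q=0, R=0: circuit gives 1, formula gives 1.
Agrees on all 8 inputs.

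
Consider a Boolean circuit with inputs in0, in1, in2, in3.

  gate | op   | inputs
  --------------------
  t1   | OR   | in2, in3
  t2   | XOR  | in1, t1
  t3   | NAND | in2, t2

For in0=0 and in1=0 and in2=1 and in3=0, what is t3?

t1 = 1 OR 0 = 1
t2 = 0 XOR 1 = 1
t3 = 1 NAND 1 = 0

0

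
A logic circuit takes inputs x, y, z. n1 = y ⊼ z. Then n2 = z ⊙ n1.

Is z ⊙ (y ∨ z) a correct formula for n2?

No

n1 = y ⊼ z
n2 = z ⊙ n1 = z ⊙ (y ⊼ z)
At x=0, y=0, z=0: circuit gives 0, formula gives 1.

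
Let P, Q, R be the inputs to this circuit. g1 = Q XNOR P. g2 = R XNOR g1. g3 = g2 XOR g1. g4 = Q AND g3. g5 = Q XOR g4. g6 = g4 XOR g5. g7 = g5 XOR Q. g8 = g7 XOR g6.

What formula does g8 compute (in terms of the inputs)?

g1 = Q XNOR P
g2 = R XNOR g1 = R XNOR (Q XNOR P)
g3 = g2 XOR g1 = (R XNOR (Q XNOR P)) XOR (Q XNOR P)
g4 = Q AND g3 = Q AND ((R XNOR (Q XNOR P)) XOR (Q XNOR P))
g5 = Q XOR g4 = Q XOR (Q AND ((R XNOR (Q XNOR P)) XOR (Q XNOR P)))
g6 = g4 XOR g5 = (Q AND ((R XNOR (Q XNOR P)) XOR (Q XNOR P))) XOR (Q XOR (Q AND ((R XNOR (Q XNOR P)) XOR (Q XNOR P))))
g7 = g5 XOR Q = (Q XOR (Q AND ((R XNOR (Q XNOR P)) XOR (Q XNOR P)))) XOR Q
g8 = g7 XOR g6 = ((Q XOR (Q AND ((R XNOR (Q XNOR P)) XOR (Q XNOR P)))) XOR Q) XOR ((Q AND ((R XNOR (Q XNOR P)) XOR (Q XNOR P))) XOR (Q XOR (Q AND ((R XNOR (Q XNOR P)) XOR (Q XNOR P)))))

((Q XOR (Q AND ((R XNOR (Q XNOR P)) XOR (Q XNOR P)))) XOR Q) XOR ((Q AND ((R XNOR (Q XNOR P)) XOR (Q XNOR P))) XOR (Q XOR (Q AND ((R XNOR (Q XNOR P)) XOR (Q XNOR P)))))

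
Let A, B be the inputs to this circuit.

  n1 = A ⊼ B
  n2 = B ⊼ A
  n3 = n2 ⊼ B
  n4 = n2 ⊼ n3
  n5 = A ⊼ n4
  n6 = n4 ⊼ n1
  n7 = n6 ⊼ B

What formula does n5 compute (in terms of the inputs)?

n2 = B ⊼ A
n3 = n2 ⊼ B = (B ⊼ A) ⊼ B
n4 = n2 ⊼ n3 = (B ⊼ A) ⊼ ((B ⊼ A) ⊼ B)
n5 = A ⊼ n4 = A ⊼ ((B ⊼ A) ⊼ ((B ⊼ A) ⊼ B))

A ⊼ ((B ⊼ A) ⊼ ((B ⊼ A) ⊼ B))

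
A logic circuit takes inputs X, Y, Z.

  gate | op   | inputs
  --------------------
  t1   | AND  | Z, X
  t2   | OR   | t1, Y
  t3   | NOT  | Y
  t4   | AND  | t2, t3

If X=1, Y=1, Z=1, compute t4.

0

t1 = 1 AND 1 = 1
t2 = 1 OR 1 = 1
t3 = NOT 1 = 0
t4 = 1 AND 0 = 0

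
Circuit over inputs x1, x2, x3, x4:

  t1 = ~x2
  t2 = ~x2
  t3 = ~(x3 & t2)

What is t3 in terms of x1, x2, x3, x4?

~(x3 & ~x2)

t2 = ~x2
t3 = ~(x3 & t2) = ~(x3 & ~x2)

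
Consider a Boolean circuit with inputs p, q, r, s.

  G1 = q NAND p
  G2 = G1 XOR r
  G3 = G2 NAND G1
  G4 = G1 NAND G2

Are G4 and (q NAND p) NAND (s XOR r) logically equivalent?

No

G1 = q NAND p
G2 = G1 XOR r = (q NAND p) XOR r
G4 = G1 NAND G2 = (q NAND p) NAND ((q NAND p) XOR r)
At p=0, q=0, r=0, s=0: circuit gives 0, formula gives 1.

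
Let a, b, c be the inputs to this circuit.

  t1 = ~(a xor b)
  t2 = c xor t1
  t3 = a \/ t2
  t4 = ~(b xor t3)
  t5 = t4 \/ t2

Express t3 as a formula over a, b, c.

a \/ (c xor (~(a xor b)))

t1 = ~(a xor b)
t2 = c xor t1 = c xor (~(a xor b))
t3 = a \/ t2 = a \/ (c xor (~(a xor b)))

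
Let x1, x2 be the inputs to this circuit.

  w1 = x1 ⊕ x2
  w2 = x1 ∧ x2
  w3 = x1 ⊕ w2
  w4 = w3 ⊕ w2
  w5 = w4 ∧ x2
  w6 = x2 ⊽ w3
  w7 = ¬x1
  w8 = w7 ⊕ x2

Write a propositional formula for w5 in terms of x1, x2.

w2 = x1 ∧ x2
w3 = x1 ⊕ w2 = x1 ⊕ (x1 ∧ x2)
w4 = w3 ⊕ w2 = (x1 ⊕ (x1 ∧ x2)) ⊕ (x1 ∧ x2)
w5 = w4 ∧ x2 = ((x1 ⊕ (x1 ∧ x2)) ⊕ (x1 ∧ x2)) ∧ x2

((x1 ⊕ (x1 ∧ x2)) ⊕ (x1 ∧ x2)) ∧ x2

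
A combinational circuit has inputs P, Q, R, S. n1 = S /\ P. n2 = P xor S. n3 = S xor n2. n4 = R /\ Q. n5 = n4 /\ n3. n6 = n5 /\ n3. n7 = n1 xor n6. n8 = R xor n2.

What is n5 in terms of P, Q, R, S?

(R /\ Q) /\ (S xor (P xor S))

n2 = P xor S
n3 = S xor n2 = S xor (P xor S)
n4 = R /\ Q
n5 = n4 /\ n3 = (R /\ Q) /\ (S xor (P xor S))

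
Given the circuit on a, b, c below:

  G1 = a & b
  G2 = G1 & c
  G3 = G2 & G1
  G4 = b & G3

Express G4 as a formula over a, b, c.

G1 = a & b
G2 = G1 & c = (a & b) & c
G3 = G2 & G1 = ((a & b) & c) & (a & b)
G4 = b & G3 = b & (((a & b) & c) & (a & b))

b & (((a & b) & c) & (a & b))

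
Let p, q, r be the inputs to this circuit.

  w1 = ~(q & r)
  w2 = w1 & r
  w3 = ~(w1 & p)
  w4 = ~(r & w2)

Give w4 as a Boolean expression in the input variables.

w1 = ~(q & r)
w2 = w1 & r = (~(q & r)) & r
w4 = ~(r & w2) = ~(r & ((~(q & r)) & r))

~(r & ((~(q & r)) & r))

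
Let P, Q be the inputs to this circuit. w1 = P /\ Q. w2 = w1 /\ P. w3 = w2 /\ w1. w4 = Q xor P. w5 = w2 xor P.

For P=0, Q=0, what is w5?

0

w1 = 0 /\ 0 = 0
w2 = 0 /\ 0 = 0
w5 = 0 xor 0 = 0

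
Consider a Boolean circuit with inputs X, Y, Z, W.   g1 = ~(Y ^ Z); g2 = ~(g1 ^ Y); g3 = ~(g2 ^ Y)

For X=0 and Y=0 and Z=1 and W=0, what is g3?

g1 = ~(0 ^ 1) = 0
g2 = ~(0 ^ 0) = 1
g3 = ~(1 ^ 0) = 0

0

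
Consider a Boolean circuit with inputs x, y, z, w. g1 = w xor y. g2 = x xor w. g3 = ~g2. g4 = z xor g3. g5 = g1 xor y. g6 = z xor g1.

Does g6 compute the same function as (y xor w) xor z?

Yes

g1 = w xor y
g6 = z xor g1 = z xor (w xor y)
At x=0, y=0, z=0, w=0: circuit gives 0, formula gives 0.
At x=0, y=0, z=0, w=1: circuit gives 1, formula gives 1.
Agrees on all 16 inputs.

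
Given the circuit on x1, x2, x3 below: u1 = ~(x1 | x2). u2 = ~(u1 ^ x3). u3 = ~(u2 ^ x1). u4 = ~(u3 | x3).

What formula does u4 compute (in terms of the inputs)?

~((~((~((~(x1 | x2)) ^ x3)) ^ x1)) | x3)

u1 = ~(x1 | x2)
u2 = ~(u1 ^ x3) = ~((~(x1 | x2)) ^ x3)
u3 = ~(u2 ^ x1) = ~((~((~(x1 | x2)) ^ x3)) ^ x1)
u4 = ~(u3 | x3) = ~((~((~((~(x1 | x2)) ^ x3)) ^ x1)) | x3)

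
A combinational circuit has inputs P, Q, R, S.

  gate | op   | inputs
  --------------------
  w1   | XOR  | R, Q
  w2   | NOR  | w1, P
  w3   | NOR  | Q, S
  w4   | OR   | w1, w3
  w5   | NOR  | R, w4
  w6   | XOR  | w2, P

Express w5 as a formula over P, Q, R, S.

R NOR ((R XOR Q) OR (Q NOR S))

w1 = R XOR Q
w3 = Q NOR S
w4 = w1 OR w3 = (R XOR Q) OR (Q NOR S)
w5 = R NOR w4 = R NOR ((R XOR Q) OR (Q NOR S))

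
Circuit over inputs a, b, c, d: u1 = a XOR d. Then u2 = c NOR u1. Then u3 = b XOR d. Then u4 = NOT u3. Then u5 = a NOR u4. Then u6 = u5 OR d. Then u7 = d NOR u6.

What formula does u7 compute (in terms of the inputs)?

d NOR ((a NOR NOT (b XOR d)) OR d)

u3 = b XOR d
u4 = NOT u3 = NOT (b XOR d)
u5 = a NOR u4 = a NOR NOT (b XOR d)
u6 = u5 OR d = (a NOR NOT (b XOR d)) OR d
u7 = d NOR u6 = d NOR ((a NOR NOT (b XOR d)) OR d)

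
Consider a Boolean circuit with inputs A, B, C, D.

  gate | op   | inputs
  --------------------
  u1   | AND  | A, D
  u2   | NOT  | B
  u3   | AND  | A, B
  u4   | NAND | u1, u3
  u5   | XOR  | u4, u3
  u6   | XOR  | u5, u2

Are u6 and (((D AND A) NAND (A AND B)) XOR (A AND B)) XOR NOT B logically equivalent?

Yes

u1 = A AND D
u2 = NOT B
u3 = A AND B
u4 = u1 NAND u3 = (A AND D) NAND (A AND B)
u5 = u4 XOR u3 = ((A AND D) NAND (A AND B)) XOR (A AND B)
u6 = u5 XOR u2 = (((A AND D) NAND (A AND B)) XOR (A AND B)) XOR NOT B
At A=0, B=0, C=0, D=0: circuit gives 0, formula gives 0.
At A=0, B=1, C=0, D=0: circuit gives 1, formula gives 1.
Agrees on all 16 inputs.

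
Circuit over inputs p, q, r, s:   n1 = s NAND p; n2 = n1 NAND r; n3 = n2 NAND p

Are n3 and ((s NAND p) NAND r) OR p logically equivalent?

No

n1 = s NAND p
n2 = n1 NAND r = (s NAND p) NAND r
n3 = n2 NAND p = ((s NAND p) NAND r) NAND p
At p=0, q=0, r=1, s=0: circuit gives 1, formula gives 0.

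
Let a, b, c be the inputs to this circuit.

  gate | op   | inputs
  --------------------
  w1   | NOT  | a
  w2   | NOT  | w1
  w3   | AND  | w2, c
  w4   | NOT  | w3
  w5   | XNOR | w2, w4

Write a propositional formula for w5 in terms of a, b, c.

NOT NOT a XNOR NOT (NOT NOT a AND c)

w1 = NOT a
w2 = NOT w1 = NOT NOT a
w3 = w2 AND c = NOT NOT a AND c
w4 = NOT w3 = NOT (NOT NOT a AND c)
w5 = w2 XNOR w4 = NOT NOT a XNOR NOT (NOT NOT a AND c)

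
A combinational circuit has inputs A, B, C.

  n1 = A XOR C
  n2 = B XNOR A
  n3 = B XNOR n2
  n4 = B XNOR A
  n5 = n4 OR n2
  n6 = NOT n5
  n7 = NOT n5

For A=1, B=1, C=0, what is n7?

n2 = 1 XNOR 1 = 1
n4 = 1 XNOR 1 = 1
n5 = 1 OR 1 = 1
n7 = NOT 1 = 0

0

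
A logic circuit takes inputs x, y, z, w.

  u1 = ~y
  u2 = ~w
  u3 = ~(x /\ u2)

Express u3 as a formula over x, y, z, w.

~(x /\ ~w)

u2 = ~w
u3 = ~(x /\ u2) = ~(x /\ ~w)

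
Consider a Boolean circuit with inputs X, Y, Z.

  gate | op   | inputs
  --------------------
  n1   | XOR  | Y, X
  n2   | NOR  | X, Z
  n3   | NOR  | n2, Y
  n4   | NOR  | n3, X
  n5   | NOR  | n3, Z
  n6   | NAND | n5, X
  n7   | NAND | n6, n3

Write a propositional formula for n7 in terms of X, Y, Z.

((((X NOR Z) NOR Y) NOR Z) NAND X) NAND ((X NOR Z) NOR Y)

n2 = X NOR Z
n3 = n2 NOR Y = (X NOR Z) NOR Y
n5 = n3 NOR Z = ((X NOR Z) NOR Y) NOR Z
n6 = n5 NAND X = (((X NOR Z) NOR Y) NOR Z) NAND X
n7 = n6 NAND n3 = ((((X NOR Z) NOR Y) NOR Z) NAND X) NAND ((X NOR Z) NOR Y)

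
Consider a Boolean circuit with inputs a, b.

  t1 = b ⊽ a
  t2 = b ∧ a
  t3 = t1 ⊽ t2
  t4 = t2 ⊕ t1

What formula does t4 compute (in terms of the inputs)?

(b ∧ a) ⊕ (b ⊽ a)

t1 = b ⊽ a
t2 = b ∧ a
t4 = t2 ⊕ t1 = (b ∧ a) ⊕ (b ⊽ a)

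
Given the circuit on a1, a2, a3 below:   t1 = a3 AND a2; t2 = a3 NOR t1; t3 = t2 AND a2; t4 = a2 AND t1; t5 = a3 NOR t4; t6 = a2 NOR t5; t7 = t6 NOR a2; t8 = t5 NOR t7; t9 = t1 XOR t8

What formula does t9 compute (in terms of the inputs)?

(a3 AND a2) XOR ((a3 NOR (a2 AND (a3 AND a2))) NOR ((a2 NOR (a3 NOR (a2 AND (a3 AND a2)))) NOR a2))

t1 = a3 AND a2
t4 = a2 AND t1 = a2 AND (a3 AND a2)
t5 = a3 NOR t4 = a3 NOR (a2 AND (a3 AND a2))
t6 = a2 NOR t5 = a2 NOR (a3 NOR (a2 AND (a3 AND a2)))
t7 = t6 NOR a2 = (a2 NOR (a3 NOR (a2 AND (a3 AND a2)))) NOR a2
t8 = t5 NOR t7 = (a3 NOR (a2 AND (a3 AND a2))) NOR ((a2 NOR (a3 NOR (a2 AND (a3 AND a2)))) NOR a2)
t9 = t1 XOR t8 = (a3 AND a2) XOR ((a3 NOR (a2 AND (a3 AND a2))) NOR ((a2 NOR (a3 NOR (a2 AND (a3 AND a2)))) NOR a2))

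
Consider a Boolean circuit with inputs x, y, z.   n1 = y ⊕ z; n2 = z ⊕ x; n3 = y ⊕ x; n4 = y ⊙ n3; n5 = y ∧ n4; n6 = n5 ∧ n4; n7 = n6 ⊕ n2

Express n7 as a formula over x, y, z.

n2 = z ⊕ x
n3 = y ⊕ x
n4 = y ⊙ n3 = y ⊙ (y ⊕ x)
n5 = y ∧ n4 = y ∧ (y ⊙ (y ⊕ x))
n6 = n5 ∧ n4 = (y ∧ (y ⊙ (y ⊕ x))) ∧ (y ⊙ (y ⊕ x))
n7 = n6 ⊕ n2 = ((y ∧ (y ⊙ (y ⊕ x))) ∧ (y ⊙ (y ⊕ x))) ⊕ (z ⊕ x)

((y ∧ (y ⊙ (y ⊕ x))) ∧ (y ⊙ (y ⊕ x))) ⊕ (z ⊕ x)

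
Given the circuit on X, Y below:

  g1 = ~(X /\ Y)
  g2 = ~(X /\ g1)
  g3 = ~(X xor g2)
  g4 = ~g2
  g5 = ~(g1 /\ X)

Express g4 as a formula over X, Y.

~(~(X /\ (~(X /\ Y))))

g1 = ~(X /\ Y)
g2 = ~(X /\ g1) = ~(X /\ (~(X /\ Y)))
g4 = ~g2 = ~(~(X /\ (~(X /\ Y))))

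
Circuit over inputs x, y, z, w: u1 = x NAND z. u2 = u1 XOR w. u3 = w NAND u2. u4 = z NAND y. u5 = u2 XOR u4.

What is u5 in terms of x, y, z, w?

((x NAND z) XOR w) XOR (z NAND y)

u1 = x NAND z
u2 = u1 XOR w = (x NAND z) XOR w
u4 = z NAND y
u5 = u2 XOR u4 = ((x NAND z) XOR w) XOR (z NAND y)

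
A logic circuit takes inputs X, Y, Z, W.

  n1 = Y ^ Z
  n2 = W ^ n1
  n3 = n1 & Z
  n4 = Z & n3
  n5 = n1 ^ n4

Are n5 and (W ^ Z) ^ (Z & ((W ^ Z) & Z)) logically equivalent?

n1 = Y ^ Z
n3 = n1 & Z = (Y ^ Z) & Z
n4 = Z & n3 = Z & ((Y ^ Z) & Z)
n5 = n1 ^ n4 = (Y ^ Z) ^ (Z & ((Y ^ Z) & Z))
At X=0, Y=0, Z=0, W=1: circuit gives 0, formula gives 1.

No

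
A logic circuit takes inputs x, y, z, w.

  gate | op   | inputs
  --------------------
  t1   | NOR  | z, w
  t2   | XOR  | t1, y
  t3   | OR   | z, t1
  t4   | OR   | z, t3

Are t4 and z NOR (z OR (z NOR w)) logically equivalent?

t1 = z NOR w
t3 = z OR t1 = z OR (z NOR w)
t4 = z OR t3 = z OR (z OR (z NOR w))
At x=0, y=0, z=0, w=0: circuit gives 1, formula gives 0.

No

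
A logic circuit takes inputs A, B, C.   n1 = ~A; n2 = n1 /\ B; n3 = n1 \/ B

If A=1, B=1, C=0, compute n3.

n1 = ~1 = 0
n3 = 0 \/ 1 = 1

1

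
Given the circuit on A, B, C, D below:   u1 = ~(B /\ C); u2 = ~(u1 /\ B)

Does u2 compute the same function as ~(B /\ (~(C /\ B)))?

u1 = ~(B /\ C)
u2 = ~(u1 /\ B) = ~((~(B /\ C)) /\ B)
At A=0, B=1, C=0, D=0: circuit gives 0, formula gives 0.
At A=0, B=0, C=0, D=0: circuit gives 1, formula gives 1.
Agrees on all 16 inputs.

Yes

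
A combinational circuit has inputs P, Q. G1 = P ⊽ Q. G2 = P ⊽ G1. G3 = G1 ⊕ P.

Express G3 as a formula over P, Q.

(P ⊽ Q) ⊕ P

G1 = P ⊽ Q
G3 = G1 ⊕ P = (P ⊽ Q) ⊕ P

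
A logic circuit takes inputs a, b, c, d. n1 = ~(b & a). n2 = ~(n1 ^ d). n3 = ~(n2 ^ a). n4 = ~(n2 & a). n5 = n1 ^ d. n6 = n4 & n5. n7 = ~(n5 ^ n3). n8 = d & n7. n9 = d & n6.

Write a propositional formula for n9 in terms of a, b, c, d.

d & ((~((~((~(b & a)) ^ d)) & a)) & ((~(b & a)) ^ d))

n1 = ~(b & a)
n2 = ~(n1 ^ d) = ~((~(b & a)) ^ d)
n4 = ~(n2 & a) = ~((~((~(b & a)) ^ d)) & a)
n5 = n1 ^ d = (~(b & a)) ^ d
n6 = n4 & n5 = (~((~((~(b & a)) ^ d)) & a)) & ((~(b & a)) ^ d)
n9 = d & n6 = d & ((~((~((~(b & a)) ^ d)) & a)) & ((~(b & a)) ^ d))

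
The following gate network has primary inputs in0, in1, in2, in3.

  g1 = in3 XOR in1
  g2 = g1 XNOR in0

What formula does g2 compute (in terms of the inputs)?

g1 = in3 XOR in1
g2 = g1 XNOR in0 = (in3 XOR in1) XNOR in0

(in3 XOR in1) XNOR in0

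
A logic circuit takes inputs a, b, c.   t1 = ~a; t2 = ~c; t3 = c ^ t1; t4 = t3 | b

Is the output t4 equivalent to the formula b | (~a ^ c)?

Yes

t1 = ~a
t3 = c ^ t1 = c ^ ~a
t4 = t3 | b = (c ^ ~a) | b
At a=0, b=0, c=1: circuit gives 0, formula gives 0.
At a=0, b=0, c=0: circuit gives 1, formula gives 1.
Agrees on all 8 inputs.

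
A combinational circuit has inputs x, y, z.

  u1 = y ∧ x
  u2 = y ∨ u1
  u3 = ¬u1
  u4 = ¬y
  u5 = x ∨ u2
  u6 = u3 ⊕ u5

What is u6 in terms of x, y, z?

¬(y ∧ x) ⊕ (x ∨ (y ∨ (y ∧ x)))

u1 = y ∧ x
u2 = y ∨ u1 = y ∨ (y ∧ x)
u3 = ¬u1 = ¬(y ∧ x)
u5 = x ∨ u2 = x ∨ (y ∨ (y ∧ x))
u6 = u3 ⊕ u5 = ¬(y ∧ x) ⊕ (x ∨ (y ∨ (y ∧ x)))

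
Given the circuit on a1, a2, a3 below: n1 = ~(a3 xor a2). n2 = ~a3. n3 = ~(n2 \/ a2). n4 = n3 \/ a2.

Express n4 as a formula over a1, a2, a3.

n2 = ~a3
n3 = ~(n2 \/ a2) = ~(~a3 \/ a2)
n4 = n3 \/ a2 = (~(~a3 \/ a2)) \/ a2

(~(~a3 \/ a2)) \/ a2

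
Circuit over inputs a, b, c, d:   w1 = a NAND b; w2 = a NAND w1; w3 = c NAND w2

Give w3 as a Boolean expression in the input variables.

w1 = a NAND b
w2 = a NAND w1 = a NAND (a NAND b)
w3 = c NAND w2 = c NAND (a NAND (a NAND b))

c NAND (a NAND (a NAND b))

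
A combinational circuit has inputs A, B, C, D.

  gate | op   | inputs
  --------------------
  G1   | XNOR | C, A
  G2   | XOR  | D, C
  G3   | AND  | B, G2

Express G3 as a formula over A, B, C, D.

G2 = D XOR C
G3 = B AND G2 = B AND (D XOR C)

B AND (D XOR C)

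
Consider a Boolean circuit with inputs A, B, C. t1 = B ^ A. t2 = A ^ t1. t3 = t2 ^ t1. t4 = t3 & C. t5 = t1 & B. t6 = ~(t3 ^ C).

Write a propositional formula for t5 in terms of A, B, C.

t1 = B ^ A
t5 = t1 & B = (B ^ A) & B

(B ^ A) & B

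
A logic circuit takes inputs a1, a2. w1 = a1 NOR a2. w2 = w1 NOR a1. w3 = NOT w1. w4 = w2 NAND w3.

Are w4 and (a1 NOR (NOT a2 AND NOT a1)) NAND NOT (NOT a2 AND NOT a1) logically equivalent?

Yes

w1 = a1 NOR a2
w2 = w1 NOR a1 = (a1 NOR a2) NOR a1
w3 = NOT w1 = NOT (a1 NOR a2)
w4 = w2 NAND w3 = ((a1 NOR a2) NOR a1) NAND NOT (a1 NOR a2)
At a1=0, a2=1: circuit gives 0, formula gives 0.
At a1=0, a2=0: circuit gives 1, formula gives 1.
Agrees on all 4 inputs.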